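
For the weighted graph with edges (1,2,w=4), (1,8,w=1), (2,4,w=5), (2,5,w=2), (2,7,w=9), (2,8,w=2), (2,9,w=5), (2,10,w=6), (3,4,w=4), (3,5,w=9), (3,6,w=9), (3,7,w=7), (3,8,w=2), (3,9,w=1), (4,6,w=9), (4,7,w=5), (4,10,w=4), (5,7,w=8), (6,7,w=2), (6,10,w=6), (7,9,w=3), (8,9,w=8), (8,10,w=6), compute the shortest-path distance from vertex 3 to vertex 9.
1 (path: 3 -> 9; weights 1 = 1)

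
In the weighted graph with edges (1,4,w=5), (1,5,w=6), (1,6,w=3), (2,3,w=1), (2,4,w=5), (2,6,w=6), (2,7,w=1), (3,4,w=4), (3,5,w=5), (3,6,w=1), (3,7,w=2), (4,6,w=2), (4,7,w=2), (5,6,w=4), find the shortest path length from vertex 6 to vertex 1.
3 (path: 6 -> 1; weights 3 = 3)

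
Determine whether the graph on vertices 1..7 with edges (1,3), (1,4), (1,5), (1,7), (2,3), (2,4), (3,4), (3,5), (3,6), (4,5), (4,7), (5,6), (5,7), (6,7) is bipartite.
No (odd cycle of length 3: 5 -> 1 -> 4 -> 5)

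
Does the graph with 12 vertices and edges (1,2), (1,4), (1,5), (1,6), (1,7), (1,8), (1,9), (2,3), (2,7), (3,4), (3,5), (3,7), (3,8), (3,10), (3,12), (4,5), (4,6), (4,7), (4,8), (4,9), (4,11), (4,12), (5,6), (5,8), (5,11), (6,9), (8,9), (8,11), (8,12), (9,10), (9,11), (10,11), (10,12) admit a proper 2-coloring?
No (odd cycle of length 3: 8 -> 1 -> 9 -> 8)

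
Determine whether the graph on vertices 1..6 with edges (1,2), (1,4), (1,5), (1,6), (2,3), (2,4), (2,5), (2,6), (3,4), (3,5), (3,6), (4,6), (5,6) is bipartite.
No (odd cycle of length 3: 4 -> 1 -> 2 -> 4)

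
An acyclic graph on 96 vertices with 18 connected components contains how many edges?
78 (Each of the 18 component trees on V_i vertices has V_i - 1 edges; summing gives V - C = 96 - 18 = 78)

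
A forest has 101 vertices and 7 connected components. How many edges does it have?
94 (Each of the 7 component trees on V_i vertices has V_i - 1 edges; summing gives V - C = 101 - 7 = 94)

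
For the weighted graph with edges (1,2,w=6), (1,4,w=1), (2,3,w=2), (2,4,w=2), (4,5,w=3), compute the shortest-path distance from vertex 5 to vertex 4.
3 (path: 5 -> 4; weights 3 = 3)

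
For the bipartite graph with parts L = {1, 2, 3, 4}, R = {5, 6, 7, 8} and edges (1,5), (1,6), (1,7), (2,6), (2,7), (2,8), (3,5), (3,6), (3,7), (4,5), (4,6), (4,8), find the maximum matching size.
4 (matching: (1,7), (2,8), (3,6), (4,5); upper bound min(|L|,|R|) = min(4,4) = 4)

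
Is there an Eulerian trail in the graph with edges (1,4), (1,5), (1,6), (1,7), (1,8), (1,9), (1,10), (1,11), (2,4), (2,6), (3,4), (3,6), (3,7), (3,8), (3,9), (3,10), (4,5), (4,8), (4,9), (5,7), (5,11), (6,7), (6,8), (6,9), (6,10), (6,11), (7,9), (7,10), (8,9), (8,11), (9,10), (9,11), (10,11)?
Yes — and in fact it has an Eulerian circuit (the graph is connected and all 11 vertices have even degree)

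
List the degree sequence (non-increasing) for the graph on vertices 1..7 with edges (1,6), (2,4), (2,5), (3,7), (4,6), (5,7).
[2, 2, 2, 2, 2, 1, 1] (degrees: deg(1)=1, deg(2)=2, deg(3)=1, deg(4)=2, deg(5)=2, deg(6)=2, deg(7)=2)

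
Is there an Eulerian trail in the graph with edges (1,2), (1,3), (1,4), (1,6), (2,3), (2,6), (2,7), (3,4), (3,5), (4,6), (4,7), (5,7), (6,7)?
Yes — and in fact it has an Eulerian circuit (the graph is connected and all 7 vertices have even degree)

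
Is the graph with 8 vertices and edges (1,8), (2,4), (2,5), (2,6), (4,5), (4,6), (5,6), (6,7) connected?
No, it has 3 components: {1, 8}, {2, 4, 5, 6, 7}, {3}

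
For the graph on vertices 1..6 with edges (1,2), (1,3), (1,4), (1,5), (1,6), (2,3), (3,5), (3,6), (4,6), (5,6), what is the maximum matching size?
3 (matching: (1,2), (3,5), (4,6); upper bound floor(n/2) = floor(6/2) = 3)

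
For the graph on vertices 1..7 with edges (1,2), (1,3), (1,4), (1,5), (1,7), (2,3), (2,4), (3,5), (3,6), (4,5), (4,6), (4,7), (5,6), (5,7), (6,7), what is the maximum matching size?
3 (matching: (1,5), (2,4), (6,7); upper bound floor(n/2) = floor(7/2) = 3)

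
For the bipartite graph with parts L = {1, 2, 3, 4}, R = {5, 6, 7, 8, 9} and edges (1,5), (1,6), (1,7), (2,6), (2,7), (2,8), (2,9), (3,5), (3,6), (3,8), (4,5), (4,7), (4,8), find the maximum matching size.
4 (matching: (1,7), (2,9), (3,6), (4,8); upper bound min(|L|,|R|) = min(4,5) = 4)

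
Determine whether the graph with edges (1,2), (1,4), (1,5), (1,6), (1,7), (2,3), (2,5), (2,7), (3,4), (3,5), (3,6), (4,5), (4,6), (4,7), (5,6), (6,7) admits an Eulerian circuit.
No (4 vertices have odd degree: {1, 4, 5, 6}; Eulerian circuit requires 0)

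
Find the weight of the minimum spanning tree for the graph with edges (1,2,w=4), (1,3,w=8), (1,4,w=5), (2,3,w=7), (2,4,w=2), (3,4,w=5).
11 (MST edges: (1,2,w=4), (2,4,w=2), (3,4,w=5); sum of weights 4 + 2 + 5 = 11)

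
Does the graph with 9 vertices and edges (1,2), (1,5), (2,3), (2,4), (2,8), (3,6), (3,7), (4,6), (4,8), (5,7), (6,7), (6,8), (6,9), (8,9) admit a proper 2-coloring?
No (odd cycle of length 5: 7 -> 5 -> 1 -> 2 -> 3 -> 7)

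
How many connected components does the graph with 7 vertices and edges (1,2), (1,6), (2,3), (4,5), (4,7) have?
2 (components: {1, 2, 3, 6}, {4, 5, 7})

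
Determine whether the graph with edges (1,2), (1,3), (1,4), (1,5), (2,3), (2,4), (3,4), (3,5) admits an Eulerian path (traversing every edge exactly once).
Yes (the graph is connected and exactly 2 vertices have odd degree: {2, 4}; any Eulerian path must start and end at those)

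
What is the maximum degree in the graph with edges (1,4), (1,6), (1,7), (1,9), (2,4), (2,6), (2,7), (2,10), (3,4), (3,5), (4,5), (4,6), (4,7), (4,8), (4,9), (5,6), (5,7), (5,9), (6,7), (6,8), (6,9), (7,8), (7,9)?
8 (attained at vertex 4)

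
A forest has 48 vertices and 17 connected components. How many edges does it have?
31 (Each of the 17 component trees on V_i vertices has V_i - 1 edges; summing gives V - C = 48 - 17 = 31)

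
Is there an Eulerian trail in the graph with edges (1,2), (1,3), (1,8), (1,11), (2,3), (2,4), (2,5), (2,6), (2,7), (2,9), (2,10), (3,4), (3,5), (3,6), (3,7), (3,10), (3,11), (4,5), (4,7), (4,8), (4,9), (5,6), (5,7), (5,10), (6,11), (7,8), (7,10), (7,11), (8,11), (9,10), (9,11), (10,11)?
Yes (the graph is connected and exactly 2 vertices have odd degree: {7, 11}; any Eulerian path must start and end at those)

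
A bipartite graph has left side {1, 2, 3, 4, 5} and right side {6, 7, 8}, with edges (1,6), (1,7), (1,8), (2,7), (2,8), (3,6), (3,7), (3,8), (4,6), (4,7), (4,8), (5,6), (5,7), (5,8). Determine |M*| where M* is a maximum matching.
3 (matching: (1,8), (2,7), (3,6); upper bound min(|L|,|R|) = min(5,3) = 3)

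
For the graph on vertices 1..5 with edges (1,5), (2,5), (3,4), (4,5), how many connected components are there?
1 (components: {1, 2, 3, 4, 5})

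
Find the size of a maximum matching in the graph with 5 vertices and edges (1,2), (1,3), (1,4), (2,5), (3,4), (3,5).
2 (matching: (1,4), (3,5); upper bound floor(n/2) = floor(5/2) = 2)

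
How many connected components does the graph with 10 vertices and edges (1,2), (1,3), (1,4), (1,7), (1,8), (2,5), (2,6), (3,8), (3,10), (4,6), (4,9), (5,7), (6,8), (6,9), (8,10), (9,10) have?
1 (components: {1, 2, 3, 4, 5, 6, 7, 8, 9, 10})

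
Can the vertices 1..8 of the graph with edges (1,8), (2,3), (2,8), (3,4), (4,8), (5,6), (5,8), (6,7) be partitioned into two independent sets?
Yes. Partition: {1, 2, 4, 5, 7}, {3, 6, 8}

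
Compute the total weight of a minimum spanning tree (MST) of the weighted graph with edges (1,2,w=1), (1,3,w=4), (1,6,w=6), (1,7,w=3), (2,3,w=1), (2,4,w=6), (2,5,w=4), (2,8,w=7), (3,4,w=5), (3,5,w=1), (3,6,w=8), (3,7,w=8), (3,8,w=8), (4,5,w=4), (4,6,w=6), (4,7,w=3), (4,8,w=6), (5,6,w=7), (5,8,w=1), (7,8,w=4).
16 (MST edges: (1,2,w=1), (1,6,w=6), (1,7,w=3), (2,3,w=1), (3,5,w=1), (4,7,w=3), (5,8,w=1); sum of weights 1 + 6 + 3 + 1 + 1 + 3 + 1 = 16)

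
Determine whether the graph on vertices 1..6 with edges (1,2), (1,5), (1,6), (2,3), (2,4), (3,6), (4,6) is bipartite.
Yes. Partition: {1, 3, 4}, {2, 5, 6}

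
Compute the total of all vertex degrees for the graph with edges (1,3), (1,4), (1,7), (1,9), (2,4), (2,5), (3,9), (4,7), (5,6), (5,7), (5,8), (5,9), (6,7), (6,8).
28 (handshake: sum of degrees = 2|E| = 2 x 14 = 28)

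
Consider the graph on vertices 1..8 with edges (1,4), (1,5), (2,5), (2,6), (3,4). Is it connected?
No, it has 3 components: {1, 2, 3, 4, 5, 6}, {7}, {8}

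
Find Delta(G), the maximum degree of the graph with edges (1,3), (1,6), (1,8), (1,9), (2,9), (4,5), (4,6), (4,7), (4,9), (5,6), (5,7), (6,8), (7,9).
4 (attained at vertices 1, 4, 6, 9)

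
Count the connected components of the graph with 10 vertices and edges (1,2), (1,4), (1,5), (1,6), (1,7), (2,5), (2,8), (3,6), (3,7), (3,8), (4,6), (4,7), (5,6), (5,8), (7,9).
2 (components: {1, 2, 3, 4, 5, 6, 7, 8, 9}, {10})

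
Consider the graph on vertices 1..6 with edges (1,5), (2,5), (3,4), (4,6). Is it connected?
No, it has 2 components: {1, 2, 5}, {3, 4, 6}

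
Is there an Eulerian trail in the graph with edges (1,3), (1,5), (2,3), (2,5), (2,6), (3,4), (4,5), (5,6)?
Yes (the graph is connected and exactly 2 vertices have odd degree: {2, 3}; any Eulerian path must start and end at those)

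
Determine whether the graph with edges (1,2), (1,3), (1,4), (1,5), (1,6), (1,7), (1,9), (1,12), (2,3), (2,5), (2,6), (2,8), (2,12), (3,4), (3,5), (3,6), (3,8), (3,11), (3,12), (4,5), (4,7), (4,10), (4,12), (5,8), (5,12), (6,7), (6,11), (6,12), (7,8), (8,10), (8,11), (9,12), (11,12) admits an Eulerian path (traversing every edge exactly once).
Yes — and in fact it has an Eulerian circuit (the graph is connected and all 12 vertices have even degree)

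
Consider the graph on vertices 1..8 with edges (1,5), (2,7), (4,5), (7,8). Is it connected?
No, it has 4 components: {1, 4, 5}, {2, 7, 8}, {3}, {6}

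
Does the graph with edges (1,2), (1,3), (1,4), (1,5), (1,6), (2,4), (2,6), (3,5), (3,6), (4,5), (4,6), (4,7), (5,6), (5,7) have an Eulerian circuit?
No (6 vertices have odd degree: {1, 2, 3, 4, 5, 6}; Eulerian circuit requires 0)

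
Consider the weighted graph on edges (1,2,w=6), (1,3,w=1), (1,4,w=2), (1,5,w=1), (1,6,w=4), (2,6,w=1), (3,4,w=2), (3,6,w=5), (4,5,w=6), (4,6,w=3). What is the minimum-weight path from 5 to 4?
3 (path: 5 -> 1 -> 4; weights 1 + 2 = 3)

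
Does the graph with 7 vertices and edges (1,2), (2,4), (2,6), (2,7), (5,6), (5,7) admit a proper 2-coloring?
Yes. Partition: {1, 3, 4, 6, 7}, {2, 5}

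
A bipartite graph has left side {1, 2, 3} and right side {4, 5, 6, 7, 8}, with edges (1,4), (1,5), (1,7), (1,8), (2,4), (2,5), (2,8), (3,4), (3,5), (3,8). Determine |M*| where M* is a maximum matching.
3 (matching: (1,7), (2,8), (3,5); upper bound min(|L|,|R|) = min(3,5) = 3)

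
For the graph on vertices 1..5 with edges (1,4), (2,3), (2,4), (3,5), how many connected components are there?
1 (components: {1, 2, 3, 4, 5})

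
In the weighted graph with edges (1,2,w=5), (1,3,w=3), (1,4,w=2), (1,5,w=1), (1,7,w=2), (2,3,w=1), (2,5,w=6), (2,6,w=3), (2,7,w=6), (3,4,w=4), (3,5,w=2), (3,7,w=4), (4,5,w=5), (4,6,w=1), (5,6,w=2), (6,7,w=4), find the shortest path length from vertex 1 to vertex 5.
1 (path: 1 -> 5; weights 1 = 1)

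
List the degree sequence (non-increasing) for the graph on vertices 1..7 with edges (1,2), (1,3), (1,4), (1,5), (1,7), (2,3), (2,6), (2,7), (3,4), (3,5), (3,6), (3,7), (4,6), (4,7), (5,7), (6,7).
[6, 6, 5, 4, 4, 4, 3] (degrees: deg(1)=5, deg(2)=4, deg(3)=6, deg(4)=4, deg(5)=3, deg(6)=4, deg(7)=6)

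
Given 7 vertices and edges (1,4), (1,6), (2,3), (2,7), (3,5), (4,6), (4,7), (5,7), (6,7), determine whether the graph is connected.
Yes (BFS from 1 visits [1, 4, 6, 7, 2, 5, 3] — all 7 vertices reached)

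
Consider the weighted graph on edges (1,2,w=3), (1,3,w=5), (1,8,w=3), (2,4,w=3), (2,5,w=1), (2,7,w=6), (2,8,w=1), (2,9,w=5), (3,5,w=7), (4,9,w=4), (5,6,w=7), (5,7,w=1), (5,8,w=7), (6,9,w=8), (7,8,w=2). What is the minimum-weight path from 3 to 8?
8 (path: 3 -> 1 -> 8; weights 5 + 3 = 8)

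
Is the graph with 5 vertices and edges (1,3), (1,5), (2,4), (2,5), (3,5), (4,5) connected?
Yes (BFS from 1 visits [1, 3, 5, 2, 4] — all 5 vertices reached)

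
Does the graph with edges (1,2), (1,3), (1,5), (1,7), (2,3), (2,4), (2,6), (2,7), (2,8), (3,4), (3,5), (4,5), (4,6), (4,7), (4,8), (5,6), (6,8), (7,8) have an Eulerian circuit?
Yes (the graph is connected and all 8 vertices have even degree)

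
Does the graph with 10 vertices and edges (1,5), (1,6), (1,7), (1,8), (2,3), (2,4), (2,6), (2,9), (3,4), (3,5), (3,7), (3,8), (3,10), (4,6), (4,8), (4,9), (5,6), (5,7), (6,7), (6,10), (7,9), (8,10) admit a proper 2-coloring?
No (odd cycle of length 3: 6 -> 1 -> 5 -> 6)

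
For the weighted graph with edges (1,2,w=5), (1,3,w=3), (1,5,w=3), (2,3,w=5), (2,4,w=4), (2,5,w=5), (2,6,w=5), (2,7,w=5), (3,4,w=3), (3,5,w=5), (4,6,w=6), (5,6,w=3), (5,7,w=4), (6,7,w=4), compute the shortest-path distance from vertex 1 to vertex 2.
5 (path: 1 -> 2; weights 5 = 5)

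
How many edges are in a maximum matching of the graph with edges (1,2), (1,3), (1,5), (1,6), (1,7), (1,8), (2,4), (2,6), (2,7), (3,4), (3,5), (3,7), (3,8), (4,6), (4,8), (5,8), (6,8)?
4 (matching: (1,6), (2,7), (3,4), (5,8); upper bound floor(n/2) = floor(8/2) = 4)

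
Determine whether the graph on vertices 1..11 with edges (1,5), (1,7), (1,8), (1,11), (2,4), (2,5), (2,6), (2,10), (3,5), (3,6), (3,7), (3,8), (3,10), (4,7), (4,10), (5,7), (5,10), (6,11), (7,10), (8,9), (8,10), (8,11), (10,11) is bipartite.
No (odd cycle of length 3: 7 -> 1 -> 5 -> 7)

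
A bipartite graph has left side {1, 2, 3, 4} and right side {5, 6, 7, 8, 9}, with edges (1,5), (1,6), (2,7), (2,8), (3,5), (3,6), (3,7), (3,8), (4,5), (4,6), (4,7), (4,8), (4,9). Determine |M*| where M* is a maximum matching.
4 (matching: (1,6), (2,8), (3,7), (4,9); upper bound min(|L|,|R|) = min(4,5) = 4)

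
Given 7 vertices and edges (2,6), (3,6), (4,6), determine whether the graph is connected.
No, it has 4 components: {1}, {2, 3, 4, 6}, {5}, {7}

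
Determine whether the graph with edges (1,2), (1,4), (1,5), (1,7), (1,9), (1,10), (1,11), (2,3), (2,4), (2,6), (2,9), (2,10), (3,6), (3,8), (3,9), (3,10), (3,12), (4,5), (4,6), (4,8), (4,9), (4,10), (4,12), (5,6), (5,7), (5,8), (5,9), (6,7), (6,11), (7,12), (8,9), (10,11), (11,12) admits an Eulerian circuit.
No (2 vertices have odd degree: {1, 10}; Eulerian circuit requires 0)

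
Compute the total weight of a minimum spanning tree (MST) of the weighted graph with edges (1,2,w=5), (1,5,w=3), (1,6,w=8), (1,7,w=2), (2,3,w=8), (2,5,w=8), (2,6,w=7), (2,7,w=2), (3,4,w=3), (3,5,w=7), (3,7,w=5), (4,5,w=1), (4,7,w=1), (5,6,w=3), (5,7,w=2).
12 (MST edges: (1,7,w=2), (2,7,w=2), (3,4,w=3), (4,5,w=1), (4,7,w=1), (5,6,w=3); sum of weights 2 + 2 + 3 + 1 + 1 + 3 = 12)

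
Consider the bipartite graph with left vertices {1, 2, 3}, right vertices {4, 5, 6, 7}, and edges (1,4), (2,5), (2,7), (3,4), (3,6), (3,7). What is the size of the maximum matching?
3 (matching: (1,4), (2,7), (3,6); upper bound min(|L|,|R|) = min(3,4) = 3)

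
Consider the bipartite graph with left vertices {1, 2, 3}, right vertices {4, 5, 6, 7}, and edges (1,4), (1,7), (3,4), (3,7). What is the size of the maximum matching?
2 (matching: (1,7), (3,4); upper bound min(|L|,|R|) = min(3,4) = 3)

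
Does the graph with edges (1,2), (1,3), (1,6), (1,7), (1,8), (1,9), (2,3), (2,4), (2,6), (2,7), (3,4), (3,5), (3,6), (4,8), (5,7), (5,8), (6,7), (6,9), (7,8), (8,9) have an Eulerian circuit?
No (8 vertices have odd degree: {2, 3, 4, 5, 6, 7, 8, 9}; Eulerian circuit requires 0)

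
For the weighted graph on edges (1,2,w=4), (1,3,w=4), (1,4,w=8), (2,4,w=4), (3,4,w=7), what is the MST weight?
12 (MST edges: (1,2,w=4), (1,3,w=4), (2,4,w=4); sum of weights 4 + 4 + 4 = 12)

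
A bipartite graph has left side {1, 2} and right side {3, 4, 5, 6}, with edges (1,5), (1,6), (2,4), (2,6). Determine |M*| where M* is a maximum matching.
2 (matching: (1,5), (2,6); upper bound min(|L|,|R|) = min(2,4) = 2)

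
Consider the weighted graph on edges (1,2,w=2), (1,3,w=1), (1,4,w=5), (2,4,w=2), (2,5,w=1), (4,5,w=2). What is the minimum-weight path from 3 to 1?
1 (path: 3 -> 1; weights 1 = 1)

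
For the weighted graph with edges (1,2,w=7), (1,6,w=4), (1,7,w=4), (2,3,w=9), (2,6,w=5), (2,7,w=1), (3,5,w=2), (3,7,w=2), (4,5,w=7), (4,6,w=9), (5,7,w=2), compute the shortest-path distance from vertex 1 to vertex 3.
6 (path: 1 -> 7 -> 3; weights 4 + 2 = 6)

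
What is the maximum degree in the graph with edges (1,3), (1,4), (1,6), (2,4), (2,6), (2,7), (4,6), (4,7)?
4 (attained at vertex 4)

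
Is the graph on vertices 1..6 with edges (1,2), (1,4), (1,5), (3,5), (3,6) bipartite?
Yes. Partition: {1, 3}, {2, 4, 5, 6}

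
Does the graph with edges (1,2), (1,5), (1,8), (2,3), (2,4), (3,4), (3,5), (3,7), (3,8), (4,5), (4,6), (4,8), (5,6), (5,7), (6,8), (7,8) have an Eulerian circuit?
No (8 vertices have odd degree: {1, 2, 3, 4, 5, 6, 7, 8}; Eulerian circuit requires 0)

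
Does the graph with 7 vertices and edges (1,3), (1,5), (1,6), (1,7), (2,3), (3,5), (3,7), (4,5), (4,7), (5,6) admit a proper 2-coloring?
No (odd cycle of length 3: 3 -> 1 -> 5 -> 3)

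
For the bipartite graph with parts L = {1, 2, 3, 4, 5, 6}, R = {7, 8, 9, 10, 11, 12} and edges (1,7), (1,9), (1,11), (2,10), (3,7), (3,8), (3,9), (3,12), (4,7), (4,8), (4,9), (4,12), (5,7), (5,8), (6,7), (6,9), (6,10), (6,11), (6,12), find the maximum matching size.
6 (matching: (1,11), (2,10), (3,12), (4,9), (5,8), (6,7); upper bound min(|L|,|R|) = min(6,6) = 6)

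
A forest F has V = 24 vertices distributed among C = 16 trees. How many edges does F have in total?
8 (Each of the 16 component trees on V_i vertices has V_i - 1 edges; summing gives V - C = 24 - 16 = 8)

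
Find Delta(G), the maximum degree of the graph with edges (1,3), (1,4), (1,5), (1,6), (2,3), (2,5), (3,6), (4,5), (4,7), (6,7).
4 (attained at vertex 1)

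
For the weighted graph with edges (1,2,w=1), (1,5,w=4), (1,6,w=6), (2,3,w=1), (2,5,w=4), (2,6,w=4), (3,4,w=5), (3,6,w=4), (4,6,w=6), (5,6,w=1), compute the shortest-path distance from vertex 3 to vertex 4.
5 (path: 3 -> 4; weights 5 = 5)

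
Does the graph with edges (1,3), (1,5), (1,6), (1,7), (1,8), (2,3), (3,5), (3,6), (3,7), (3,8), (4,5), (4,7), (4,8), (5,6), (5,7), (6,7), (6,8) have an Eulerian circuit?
No (6 vertices have odd degree: {1, 2, 4, 5, 6, 7}; Eulerian circuit requires 0)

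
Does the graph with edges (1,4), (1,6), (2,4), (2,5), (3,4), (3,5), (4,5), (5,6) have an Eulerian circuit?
Yes (the graph is connected and all 6 vertices have even degree)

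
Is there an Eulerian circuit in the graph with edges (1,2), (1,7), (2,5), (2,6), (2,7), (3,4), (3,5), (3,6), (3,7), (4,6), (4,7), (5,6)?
No (2 vertices have odd degree: {4, 5}; Eulerian circuit requires 0)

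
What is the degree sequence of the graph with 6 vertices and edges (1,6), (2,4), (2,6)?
[2, 2, 1, 1, 0, 0] (degrees: deg(1)=1, deg(2)=2, deg(3)=0, deg(4)=1, deg(5)=0, deg(6)=2)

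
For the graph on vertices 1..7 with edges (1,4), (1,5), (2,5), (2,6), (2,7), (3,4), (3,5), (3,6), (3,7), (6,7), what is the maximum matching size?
3 (matching: (1,5), (2,6), (3,7); upper bound floor(n/2) = floor(7/2) = 3)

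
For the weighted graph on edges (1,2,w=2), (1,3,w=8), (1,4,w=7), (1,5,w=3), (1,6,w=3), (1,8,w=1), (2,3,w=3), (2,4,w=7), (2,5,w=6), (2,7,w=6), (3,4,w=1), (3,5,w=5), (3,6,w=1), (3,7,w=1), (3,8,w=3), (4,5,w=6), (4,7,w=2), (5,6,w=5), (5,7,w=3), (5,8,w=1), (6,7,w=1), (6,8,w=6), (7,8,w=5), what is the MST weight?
10 (MST edges: (1,2,w=2), (1,6,w=3), (1,8,w=1), (3,4,w=1), (3,6,w=1), (3,7,w=1), (5,8,w=1); sum of weights 2 + 3 + 1 + 1 + 1 + 1 + 1 = 10)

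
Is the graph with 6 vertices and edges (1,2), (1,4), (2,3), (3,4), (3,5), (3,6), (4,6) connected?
Yes (BFS from 1 visits [1, 2, 4, 3, 6, 5] — all 6 vertices reached)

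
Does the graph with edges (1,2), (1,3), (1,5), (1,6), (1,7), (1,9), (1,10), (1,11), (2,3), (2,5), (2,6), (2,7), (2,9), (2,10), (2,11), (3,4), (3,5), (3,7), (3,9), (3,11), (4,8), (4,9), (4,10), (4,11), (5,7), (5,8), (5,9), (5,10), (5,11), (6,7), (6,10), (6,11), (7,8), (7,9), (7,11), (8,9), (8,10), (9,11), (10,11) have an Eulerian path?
No (6 vertices have odd degree: {3, 4, 6, 8, 10, 11}; Eulerian path requires 0 or 2)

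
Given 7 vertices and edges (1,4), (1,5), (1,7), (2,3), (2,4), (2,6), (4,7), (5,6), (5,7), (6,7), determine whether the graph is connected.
Yes (BFS from 1 visits [1, 4, 5, 7, 2, 6, 3] — all 7 vertices reached)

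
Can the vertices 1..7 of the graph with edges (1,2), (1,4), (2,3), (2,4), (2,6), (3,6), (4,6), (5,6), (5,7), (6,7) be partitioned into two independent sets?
No (odd cycle of length 3: 2 -> 1 -> 4 -> 2)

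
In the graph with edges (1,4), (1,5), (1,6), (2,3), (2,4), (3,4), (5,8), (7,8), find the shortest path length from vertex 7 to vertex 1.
3 (path: 7 -> 8 -> 5 -> 1, 3 edges)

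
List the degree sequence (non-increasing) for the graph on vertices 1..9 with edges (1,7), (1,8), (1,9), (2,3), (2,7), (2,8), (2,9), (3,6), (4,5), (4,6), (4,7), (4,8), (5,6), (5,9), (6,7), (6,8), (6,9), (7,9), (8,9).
[6, 6, 5, 5, 4, 4, 3, 3, 2] (degrees: deg(1)=3, deg(2)=4, deg(3)=2, deg(4)=4, deg(5)=3, deg(6)=6, deg(7)=5, deg(8)=5, deg(9)=6)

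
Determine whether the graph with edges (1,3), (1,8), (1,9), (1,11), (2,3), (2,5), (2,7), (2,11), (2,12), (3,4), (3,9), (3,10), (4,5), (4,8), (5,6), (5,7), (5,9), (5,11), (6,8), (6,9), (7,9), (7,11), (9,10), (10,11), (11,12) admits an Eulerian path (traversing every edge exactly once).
No (6 vertices have odd degree: {2, 3, 4, 6, 8, 10}; Eulerian path requires 0 or 2)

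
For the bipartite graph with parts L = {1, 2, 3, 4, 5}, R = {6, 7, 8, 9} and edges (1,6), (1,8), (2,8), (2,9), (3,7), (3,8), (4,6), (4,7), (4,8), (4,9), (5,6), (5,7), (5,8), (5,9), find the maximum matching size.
4 (matching: (1,8), (2,9), (3,7), (4,6); upper bound min(|L|,|R|) = min(5,4) = 4)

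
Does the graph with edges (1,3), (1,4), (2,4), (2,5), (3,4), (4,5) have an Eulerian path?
Yes — and in fact it has an Eulerian circuit (the graph is connected and all 5 vertices have even degree)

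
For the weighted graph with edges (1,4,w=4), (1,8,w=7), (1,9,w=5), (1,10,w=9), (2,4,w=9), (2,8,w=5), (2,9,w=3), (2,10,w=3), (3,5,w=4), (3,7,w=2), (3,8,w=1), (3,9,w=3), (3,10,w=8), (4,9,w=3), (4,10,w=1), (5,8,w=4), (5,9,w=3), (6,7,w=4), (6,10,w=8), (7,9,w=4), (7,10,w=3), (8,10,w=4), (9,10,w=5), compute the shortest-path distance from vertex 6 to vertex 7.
4 (path: 6 -> 7; weights 4 = 4)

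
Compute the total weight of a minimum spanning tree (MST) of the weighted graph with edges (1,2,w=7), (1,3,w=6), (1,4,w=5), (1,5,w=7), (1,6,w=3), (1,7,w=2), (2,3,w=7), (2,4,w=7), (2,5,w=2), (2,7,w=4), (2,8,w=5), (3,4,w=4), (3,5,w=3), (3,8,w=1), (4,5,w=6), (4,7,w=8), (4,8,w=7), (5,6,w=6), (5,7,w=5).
19 (MST edges: (1,6,w=3), (1,7,w=2), (2,5,w=2), (2,7,w=4), (3,4,w=4), (3,5,w=3), (3,8,w=1); sum of weights 3 + 2 + 2 + 4 + 4 + 3 + 1 = 19)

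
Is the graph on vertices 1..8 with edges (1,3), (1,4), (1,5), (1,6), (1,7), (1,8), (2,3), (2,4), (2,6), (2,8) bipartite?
Yes. Partition: {1, 2}, {3, 4, 5, 6, 7, 8}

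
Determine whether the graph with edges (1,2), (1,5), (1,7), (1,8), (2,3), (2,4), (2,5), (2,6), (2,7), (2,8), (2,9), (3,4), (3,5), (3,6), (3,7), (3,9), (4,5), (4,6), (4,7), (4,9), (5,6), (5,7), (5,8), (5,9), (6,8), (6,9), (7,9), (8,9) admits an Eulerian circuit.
No (2 vertices have odd degree: {8, 9}; Eulerian circuit requires 0)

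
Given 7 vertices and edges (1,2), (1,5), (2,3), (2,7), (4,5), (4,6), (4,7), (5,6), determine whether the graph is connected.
Yes (BFS from 1 visits [1, 2, 5, 3, 7, 4, 6] — all 7 vertices reached)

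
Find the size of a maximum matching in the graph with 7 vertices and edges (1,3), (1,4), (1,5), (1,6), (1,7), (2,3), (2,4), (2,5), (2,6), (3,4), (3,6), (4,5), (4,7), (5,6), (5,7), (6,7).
3 (matching: (1,3), (4,5), (6,7); upper bound floor(n/2) = floor(7/2) = 3)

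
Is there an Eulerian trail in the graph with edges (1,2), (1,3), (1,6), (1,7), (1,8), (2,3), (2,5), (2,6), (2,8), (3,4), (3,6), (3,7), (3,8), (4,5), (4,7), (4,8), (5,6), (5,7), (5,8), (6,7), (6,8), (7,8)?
No (4 vertices have odd degree: {1, 2, 5, 8}; Eulerian path requires 0 or 2)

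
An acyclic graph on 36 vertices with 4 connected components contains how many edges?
32 (Each of the 4 component trees on V_i vertices has V_i - 1 edges; summing gives V - C = 36 - 4 = 32)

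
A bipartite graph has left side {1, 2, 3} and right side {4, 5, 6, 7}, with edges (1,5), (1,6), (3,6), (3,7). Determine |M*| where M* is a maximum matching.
2 (matching: (1,6), (3,7); upper bound min(|L|,|R|) = min(3,4) = 3)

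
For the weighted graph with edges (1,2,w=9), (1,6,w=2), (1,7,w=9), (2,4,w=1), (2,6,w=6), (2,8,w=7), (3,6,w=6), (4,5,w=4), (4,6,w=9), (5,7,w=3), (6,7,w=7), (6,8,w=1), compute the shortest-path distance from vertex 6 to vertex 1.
2 (path: 6 -> 1; weights 2 = 2)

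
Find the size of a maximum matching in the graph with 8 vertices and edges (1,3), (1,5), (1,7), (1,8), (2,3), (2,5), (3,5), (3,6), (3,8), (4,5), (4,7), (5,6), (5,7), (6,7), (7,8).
4 (matching: (1,8), (2,5), (3,6), (4,7); upper bound floor(n/2) = floor(8/2) = 4)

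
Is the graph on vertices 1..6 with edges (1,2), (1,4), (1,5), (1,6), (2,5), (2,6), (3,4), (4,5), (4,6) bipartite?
No (odd cycle of length 3: 4 -> 1 -> 5 -> 4)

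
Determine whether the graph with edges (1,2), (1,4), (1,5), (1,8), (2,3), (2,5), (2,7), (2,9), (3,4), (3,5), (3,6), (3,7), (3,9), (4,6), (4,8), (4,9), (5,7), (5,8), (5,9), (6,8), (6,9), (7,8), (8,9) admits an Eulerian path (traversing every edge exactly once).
Yes (the graph is connected and exactly 2 vertices have odd degree: {2, 4}; any Eulerian path must start and end at those)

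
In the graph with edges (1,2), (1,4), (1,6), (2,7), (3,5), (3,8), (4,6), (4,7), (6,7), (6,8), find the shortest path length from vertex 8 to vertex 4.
2 (path: 8 -> 6 -> 4, 2 edges)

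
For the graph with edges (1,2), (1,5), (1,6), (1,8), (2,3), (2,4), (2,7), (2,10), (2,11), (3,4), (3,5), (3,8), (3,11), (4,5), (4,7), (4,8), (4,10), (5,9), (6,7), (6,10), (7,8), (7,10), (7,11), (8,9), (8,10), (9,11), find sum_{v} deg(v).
52 (handshake: sum of degrees = 2|E| = 2 x 26 = 52)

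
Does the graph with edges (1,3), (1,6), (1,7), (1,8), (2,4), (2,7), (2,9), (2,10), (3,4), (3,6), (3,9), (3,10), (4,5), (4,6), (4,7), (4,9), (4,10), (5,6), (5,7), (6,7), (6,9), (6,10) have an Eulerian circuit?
No (6 vertices have odd degree: {3, 4, 5, 6, 7, 8}; Eulerian circuit requires 0)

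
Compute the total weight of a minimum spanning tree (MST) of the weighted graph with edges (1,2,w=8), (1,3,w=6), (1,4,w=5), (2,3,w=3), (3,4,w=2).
10 (MST edges: (1,4,w=5), (2,3,w=3), (3,4,w=2); sum of weights 5 + 3 + 2 = 10)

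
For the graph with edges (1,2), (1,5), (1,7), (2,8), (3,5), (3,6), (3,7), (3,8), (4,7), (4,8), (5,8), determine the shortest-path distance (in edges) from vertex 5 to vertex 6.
2 (path: 5 -> 3 -> 6, 2 edges)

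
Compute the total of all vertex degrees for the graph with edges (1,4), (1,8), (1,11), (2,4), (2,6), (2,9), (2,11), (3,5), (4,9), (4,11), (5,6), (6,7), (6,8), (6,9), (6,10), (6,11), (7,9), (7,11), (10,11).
38 (handshake: sum of degrees = 2|E| = 2 x 19 = 38)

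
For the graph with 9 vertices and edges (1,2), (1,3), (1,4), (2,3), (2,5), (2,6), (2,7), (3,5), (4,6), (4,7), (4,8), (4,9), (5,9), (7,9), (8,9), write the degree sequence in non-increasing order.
[5, 5, 4, 3, 3, 3, 3, 2, 2] (degrees: deg(1)=3, deg(2)=5, deg(3)=3, deg(4)=5, deg(5)=3, deg(6)=2, deg(7)=3, deg(8)=2, deg(9)=4)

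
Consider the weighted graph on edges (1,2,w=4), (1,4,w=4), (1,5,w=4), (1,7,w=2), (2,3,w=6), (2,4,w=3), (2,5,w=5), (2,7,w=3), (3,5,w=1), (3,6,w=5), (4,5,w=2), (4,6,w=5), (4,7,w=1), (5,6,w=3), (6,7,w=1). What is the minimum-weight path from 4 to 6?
2 (path: 4 -> 7 -> 6; weights 1 + 1 = 2)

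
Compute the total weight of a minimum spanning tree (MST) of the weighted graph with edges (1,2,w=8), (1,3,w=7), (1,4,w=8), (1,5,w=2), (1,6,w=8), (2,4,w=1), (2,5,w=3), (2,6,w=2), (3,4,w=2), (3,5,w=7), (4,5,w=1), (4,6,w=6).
8 (MST edges: (1,5,w=2), (2,4,w=1), (2,6,w=2), (3,4,w=2), (4,5,w=1); sum of weights 2 + 1 + 2 + 2 + 1 = 8)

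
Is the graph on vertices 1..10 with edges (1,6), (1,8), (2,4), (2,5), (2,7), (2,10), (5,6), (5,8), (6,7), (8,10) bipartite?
Yes. Partition: {1, 3, 4, 5, 7, 9, 10}, {2, 6, 8}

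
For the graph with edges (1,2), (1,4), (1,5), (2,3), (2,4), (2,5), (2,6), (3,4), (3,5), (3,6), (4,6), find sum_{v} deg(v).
22 (handshake: sum of degrees = 2|E| = 2 x 11 = 22)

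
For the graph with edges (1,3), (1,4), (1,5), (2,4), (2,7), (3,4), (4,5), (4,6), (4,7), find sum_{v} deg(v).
18 (handshake: sum of degrees = 2|E| = 2 x 9 = 18)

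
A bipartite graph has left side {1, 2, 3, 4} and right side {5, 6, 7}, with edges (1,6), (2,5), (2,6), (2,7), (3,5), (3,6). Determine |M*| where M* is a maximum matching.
3 (matching: (1,6), (2,7), (3,5); upper bound min(|L|,|R|) = min(4,3) = 3)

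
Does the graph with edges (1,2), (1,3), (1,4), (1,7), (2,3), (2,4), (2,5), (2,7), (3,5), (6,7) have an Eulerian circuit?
No (4 vertices have odd degree: {2, 3, 6, 7}; Eulerian circuit requires 0)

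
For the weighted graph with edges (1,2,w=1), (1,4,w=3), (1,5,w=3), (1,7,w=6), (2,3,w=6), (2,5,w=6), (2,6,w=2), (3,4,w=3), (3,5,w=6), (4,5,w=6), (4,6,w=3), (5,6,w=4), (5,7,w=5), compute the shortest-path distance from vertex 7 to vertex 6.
9 (path: 7 -> 5 -> 6; weights 5 + 4 = 9)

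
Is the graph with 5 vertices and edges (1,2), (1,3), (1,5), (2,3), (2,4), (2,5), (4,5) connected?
Yes (BFS from 1 visits [1, 2, 3, 5, 4] — all 5 vertices reached)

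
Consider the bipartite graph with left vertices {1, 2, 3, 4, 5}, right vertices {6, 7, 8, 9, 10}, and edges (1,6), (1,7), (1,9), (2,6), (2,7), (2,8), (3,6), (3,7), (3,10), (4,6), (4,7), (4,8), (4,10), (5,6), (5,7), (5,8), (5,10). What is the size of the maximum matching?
5 (matching: (1,9), (2,8), (3,10), (4,7), (5,6); upper bound min(|L|,|R|) = min(5,5) = 5)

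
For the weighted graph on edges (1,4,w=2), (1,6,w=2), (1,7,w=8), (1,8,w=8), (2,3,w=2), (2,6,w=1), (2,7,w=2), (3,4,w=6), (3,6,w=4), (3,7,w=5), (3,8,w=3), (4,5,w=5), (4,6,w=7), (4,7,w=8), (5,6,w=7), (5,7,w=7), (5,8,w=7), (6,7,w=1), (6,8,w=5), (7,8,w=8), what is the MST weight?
16 (MST edges: (1,4,w=2), (1,6,w=2), (2,3,w=2), (2,6,w=1), (3,8,w=3), (4,5,w=5), (6,7,w=1); sum of weights 2 + 2 + 2 + 1 + 3 + 5 + 1 = 16)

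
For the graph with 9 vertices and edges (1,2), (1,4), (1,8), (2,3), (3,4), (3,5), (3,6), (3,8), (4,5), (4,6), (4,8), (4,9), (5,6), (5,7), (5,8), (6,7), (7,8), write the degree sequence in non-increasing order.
[6, 5, 5, 5, 4, 3, 3, 2, 1] (degrees: deg(1)=3, deg(2)=2, deg(3)=5, deg(4)=6, deg(5)=5, deg(6)=4, deg(7)=3, deg(8)=5, deg(9)=1)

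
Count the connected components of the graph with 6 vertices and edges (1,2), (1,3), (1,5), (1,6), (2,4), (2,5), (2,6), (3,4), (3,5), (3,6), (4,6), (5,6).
1 (components: {1, 2, 3, 4, 5, 6})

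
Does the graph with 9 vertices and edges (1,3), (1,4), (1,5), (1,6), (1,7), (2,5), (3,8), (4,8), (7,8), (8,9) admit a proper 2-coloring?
Yes. Partition: {1, 2, 8}, {3, 4, 5, 6, 7, 9}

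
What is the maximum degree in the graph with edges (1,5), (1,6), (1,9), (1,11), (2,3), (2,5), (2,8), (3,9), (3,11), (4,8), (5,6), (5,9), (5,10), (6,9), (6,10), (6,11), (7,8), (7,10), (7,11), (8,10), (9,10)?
5 (attained at vertices 5, 6, 9, 10)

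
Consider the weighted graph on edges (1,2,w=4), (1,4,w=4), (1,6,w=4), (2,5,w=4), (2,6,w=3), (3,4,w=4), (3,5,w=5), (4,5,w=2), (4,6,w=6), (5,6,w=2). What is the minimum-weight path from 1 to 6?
4 (path: 1 -> 6; weights 4 = 4)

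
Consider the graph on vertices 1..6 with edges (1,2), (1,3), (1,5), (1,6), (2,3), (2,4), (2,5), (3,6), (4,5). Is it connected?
Yes (BFS from 1 visits [1, 2, 3, 5, 6, 4] — all 6 vertices reached)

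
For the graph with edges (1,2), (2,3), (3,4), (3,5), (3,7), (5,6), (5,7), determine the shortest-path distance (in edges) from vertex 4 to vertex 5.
2 (path: 4 -> 3 -> 5, 2 edges)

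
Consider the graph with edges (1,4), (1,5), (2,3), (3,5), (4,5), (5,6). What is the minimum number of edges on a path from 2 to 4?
3 (path: 2 -> 3 -> 5 -> 4, 3 edges)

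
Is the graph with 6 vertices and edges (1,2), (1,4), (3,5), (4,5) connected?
No, it has 2 components: {1, 2, 3, 4, 5}, {6}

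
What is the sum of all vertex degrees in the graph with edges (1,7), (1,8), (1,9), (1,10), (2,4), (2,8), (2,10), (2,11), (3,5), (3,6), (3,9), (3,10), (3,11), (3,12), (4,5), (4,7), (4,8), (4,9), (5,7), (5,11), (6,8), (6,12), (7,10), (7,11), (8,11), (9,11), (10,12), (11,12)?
56 (handshake: sum of degrees = 2|E| = 2 x 28 = 56)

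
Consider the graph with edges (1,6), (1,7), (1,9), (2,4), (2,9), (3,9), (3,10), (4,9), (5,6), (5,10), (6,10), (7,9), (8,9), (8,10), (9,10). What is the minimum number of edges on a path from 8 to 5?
2 (path: 8 -> 10 -> 5, 2 edges)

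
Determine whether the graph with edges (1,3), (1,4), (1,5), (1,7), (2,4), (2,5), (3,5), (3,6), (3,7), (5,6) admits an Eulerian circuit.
Yes (the graph is connected and all 7 vertices have even degree)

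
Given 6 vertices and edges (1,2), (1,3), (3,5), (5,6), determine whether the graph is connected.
No, it has 2 components: {1, 2, 3, 5, 6}, {4}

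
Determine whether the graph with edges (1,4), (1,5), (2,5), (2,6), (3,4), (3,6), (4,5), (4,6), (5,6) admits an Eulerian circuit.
Yes (the graph is connected and all 6 vertices have even degree)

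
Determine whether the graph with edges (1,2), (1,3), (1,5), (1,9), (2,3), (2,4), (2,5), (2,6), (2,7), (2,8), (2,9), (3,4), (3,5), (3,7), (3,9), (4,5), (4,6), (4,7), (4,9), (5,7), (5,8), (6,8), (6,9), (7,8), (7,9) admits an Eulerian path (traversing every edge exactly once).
Yes — and in fact it has an Eulerian circuit (the graph is connected and all 9 vertices have even degree)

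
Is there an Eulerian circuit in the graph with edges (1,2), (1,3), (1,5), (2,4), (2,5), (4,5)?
No (4 vertices have odd degree: {1, 2, 3, 5}; Eulerian circuit requires 0)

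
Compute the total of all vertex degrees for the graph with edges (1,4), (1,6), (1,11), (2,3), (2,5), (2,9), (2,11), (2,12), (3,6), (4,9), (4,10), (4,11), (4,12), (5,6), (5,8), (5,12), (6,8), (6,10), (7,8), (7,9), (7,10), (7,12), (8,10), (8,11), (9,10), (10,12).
52 (handshake: sum of degrees = 2|E| = 2 x 26 = 52)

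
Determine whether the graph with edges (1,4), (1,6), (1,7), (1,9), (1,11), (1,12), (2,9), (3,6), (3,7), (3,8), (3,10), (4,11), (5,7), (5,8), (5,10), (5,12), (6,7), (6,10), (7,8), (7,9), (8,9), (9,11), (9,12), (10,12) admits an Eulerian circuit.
No (2 vertices have odd degree: {2, 11}; Eulerian circuit requires 0)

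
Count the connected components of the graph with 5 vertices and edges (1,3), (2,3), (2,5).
2 (components: {1, 2, 3, 5}, {4})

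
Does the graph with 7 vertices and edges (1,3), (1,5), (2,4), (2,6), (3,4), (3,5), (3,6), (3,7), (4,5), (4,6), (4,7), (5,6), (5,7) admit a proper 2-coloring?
No (odd cycle of length 3: 5 -> 1 -> 3 -> 5)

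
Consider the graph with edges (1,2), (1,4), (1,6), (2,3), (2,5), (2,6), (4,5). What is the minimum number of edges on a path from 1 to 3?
2 (path: 1 -> 2 -> 3, 2 edges)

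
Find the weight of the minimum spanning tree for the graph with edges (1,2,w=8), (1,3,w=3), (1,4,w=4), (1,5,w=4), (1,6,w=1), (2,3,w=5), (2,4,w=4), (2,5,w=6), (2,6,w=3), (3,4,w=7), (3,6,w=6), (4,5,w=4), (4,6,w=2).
13 (MST edges: (1,3,w=3), (1,5,w=4), (1,6,w=1), (2,6,w=3), (4,6,w=2); sum of weights 3 + 4 + 1 + 3 + 2 = 13)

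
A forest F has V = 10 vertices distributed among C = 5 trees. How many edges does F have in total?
5 (Each of the 5 component trees on V_i vertices has V_i - 1 edges; summing gives V - C = 10 - 5 = 5)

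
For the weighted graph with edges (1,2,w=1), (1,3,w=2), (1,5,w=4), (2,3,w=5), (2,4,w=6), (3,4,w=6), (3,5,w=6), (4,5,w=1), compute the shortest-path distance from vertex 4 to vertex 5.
1 (path: 4 -> 5; weights 1 = 1)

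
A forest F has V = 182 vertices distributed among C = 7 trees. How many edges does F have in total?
175 (Each of the 7 component trees on V_i vertices has V_i - 1 edges; summing gives V - C = 182 - 7 = 175)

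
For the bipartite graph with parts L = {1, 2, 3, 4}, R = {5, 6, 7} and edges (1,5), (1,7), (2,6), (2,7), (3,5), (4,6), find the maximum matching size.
3 (matching: (1,7), (2,6), (3,5); upper bound min(|L|,|R|) = min(4,3) = 3)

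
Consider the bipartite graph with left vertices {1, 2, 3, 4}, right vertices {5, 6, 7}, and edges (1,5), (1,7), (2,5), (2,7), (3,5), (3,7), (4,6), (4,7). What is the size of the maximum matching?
3 (matching: (1,7), (2,5), (4,6); upper bound min(|L|,|R|) = min(4,3) = 3)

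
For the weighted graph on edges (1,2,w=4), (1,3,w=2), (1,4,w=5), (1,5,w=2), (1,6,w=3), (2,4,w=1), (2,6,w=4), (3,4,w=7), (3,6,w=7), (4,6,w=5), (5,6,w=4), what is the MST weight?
12 (MST edges: (1,2,w=4), (1,3,w=2), (1,5,w=2), (1,6,w=3), (2,4,w=1); sum of weights 4 + 2 + 2 + 3 + 1 = 12)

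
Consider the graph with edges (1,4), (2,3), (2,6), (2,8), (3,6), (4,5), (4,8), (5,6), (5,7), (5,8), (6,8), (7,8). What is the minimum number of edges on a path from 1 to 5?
2 (path: 1 -> 4 -> 5, 2 edges)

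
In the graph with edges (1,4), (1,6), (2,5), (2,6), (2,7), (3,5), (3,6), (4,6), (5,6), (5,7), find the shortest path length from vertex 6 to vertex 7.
2 (path: 6 -> 2 -> 7, 2 edges)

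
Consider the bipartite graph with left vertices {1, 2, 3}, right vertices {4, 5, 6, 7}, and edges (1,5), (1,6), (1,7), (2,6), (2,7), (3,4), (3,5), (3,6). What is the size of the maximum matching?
3 (matching: (1,7), (2,6), (3,5); upper bound min(|L|,|R|) = min(3,4) = 3)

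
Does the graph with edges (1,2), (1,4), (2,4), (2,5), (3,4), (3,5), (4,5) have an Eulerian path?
Yes (the graph is connected and exactly 2 vertices have odd degree: {2, 5}; any Eulerian path must start and end at those)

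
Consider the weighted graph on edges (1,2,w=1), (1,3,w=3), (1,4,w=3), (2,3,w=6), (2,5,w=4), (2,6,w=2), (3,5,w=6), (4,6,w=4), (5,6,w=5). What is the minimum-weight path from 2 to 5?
4 (path: 2 -> 5; weights 4 = 4)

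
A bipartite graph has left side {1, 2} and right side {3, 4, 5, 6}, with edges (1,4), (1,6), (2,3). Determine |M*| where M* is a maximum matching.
2 (matching: (1,6), (2,3); upper bound min(|L|,|R|) = min(2,4) = 2)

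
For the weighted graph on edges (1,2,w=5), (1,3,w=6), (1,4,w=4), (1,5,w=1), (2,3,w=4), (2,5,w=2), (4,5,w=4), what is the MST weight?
11 (MST edges: (1,4,w=4), (1,5,w=1), (2,3,w=4), (2,5,w=2); sum of weights 4 + 1 + 4 + 2 = 11)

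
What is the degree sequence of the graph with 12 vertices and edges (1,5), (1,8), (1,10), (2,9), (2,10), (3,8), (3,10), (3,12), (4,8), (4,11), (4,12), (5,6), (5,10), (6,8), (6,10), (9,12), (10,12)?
[6, 4, 4, 3, 3, 3, 3, 3, 2, 2, 1, 0] (degrees: deg(1)=3, deg(2)=2, deg(3)=3, deg(4)=3, deg(5)=3, deg(6)=3, deg(7)=0, deg(8)=4, deg(9)=2, deg(10)=6, deg(11)=1, deg(12)=4)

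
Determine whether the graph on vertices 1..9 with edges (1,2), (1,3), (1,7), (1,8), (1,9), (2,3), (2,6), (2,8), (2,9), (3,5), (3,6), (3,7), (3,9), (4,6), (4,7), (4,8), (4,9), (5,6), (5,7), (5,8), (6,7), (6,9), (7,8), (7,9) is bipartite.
No (odd cycle of length 3: 3 -> 1 -> 2 -> 3)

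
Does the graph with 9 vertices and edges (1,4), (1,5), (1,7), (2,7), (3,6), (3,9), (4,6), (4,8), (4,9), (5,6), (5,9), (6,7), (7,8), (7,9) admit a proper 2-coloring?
Yes. Partition: {1, 2, 6, 8, 9}, {3, 4, 5, 7}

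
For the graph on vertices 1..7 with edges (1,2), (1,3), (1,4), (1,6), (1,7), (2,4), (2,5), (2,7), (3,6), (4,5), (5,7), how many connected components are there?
1 (components: {1, 2, 3, 4, 5, 6, 7})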